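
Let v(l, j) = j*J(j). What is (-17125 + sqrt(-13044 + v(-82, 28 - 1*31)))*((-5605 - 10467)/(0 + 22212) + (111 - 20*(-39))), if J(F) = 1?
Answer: -84660948125/5553 + 4943705*I*sqrt(13047)/5553 ≈ -1.5246e+7 + 1.0169e+5*I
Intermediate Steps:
v(l, j) = j (v(l, j) = j*1 = j)
(-17125 + sqrt(-13044 + v(-82, 28 - 1*31)))*((-5605 - 10467)/(0 + 22212) + (111 - 20*(-39))) = (-17125 + sqrt(-13044 + (28 - 1*31)))*((-5605 - 10467)/(0 + 22212) + (111 - 20*(-39))) = (-17125 + sqrt(-13044 + (28 - 31)))*(-16072/22212 + (111 + 780)) = (-17125 + sqrt(-13044 - 3))*(-16072*1/22212 + 891) = (-17125 + sqrt(-13047))*(-4018/5553 + 891) = (-17125 + I*sqrt(13047))*(4943705/5553) = -84660948125/5553 + 4943705*I*sqrt(13047)/5553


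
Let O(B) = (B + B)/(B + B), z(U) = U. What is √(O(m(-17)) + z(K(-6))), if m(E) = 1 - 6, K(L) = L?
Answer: I*√5 ≈ 2.2361*I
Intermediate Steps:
m(E) = -5
O(B) = 1 (O(B) = (2*B)/((2*B)) = (2*B)*(1/(2*B)) = 1)
√(O(m(-17)) + z(K(-6))) = √(1 - 6) = √(-5) = I*√5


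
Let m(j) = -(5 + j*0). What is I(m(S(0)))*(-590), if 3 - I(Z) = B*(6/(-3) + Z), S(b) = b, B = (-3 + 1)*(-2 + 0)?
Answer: -18290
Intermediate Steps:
B = 4 (B = -2*(-2) = 4)
m(j) = -5 (m(j) = -(5 + 0) = -1*5 = -5)
I(Z) = 11 - 4*Z (I(Z) = 3 - 4*(6/(-3) + Z) = 3 - 4*(6*(-⅓) + Z) = 3 - 4*(-2 + Z) = 3 - (-8 + 4*Z) = 3 + (8 - 4*Z) = 11 - 4*Z)
I(m(S(0)))*(-590) = (11 - 4*(-5))*(-590) = (11 + 20)*(-590) = 31*(-590) = -18290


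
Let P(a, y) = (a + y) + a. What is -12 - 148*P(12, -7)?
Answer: -2528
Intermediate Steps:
P(a, y) = y + 2*a
-12 - 148*P(12, -7) = -12 - 148*(-7 + 2*12) = -12 - 148*(-7 + 24) = -12 - 148*17 = -12 - 2516 = -2528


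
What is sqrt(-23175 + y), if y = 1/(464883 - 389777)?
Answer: I*sqrt(59179772666)/1598 ≈ 152.23*I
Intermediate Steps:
y = 1/75106 ≈ 1.3315e-5
sqrt(-23175 + y) = sqrt(-23175 + 1/75106) = sqrt(-1740581549/75106) = I*sqrt(59179772666)/1598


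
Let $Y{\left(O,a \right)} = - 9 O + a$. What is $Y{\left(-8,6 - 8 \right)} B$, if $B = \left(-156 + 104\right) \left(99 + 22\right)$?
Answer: $-440440$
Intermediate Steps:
$B = -6292$ ($B = \left(-52\right) 121 = -6292$)
$Y{\left(O,a \right)} = a - 9 O$
$Y{\left(-8,6 - 8 \right)} B = \left(\left(6 - 8\right) - -72\right) \left(-6292\right) = \left(-2 + 72\right) \left(-6292\right) = 70 \left(-6292\right) = -440440$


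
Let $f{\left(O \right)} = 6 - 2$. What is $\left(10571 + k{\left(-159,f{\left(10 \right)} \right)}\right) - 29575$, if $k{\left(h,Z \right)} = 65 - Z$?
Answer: $-18943$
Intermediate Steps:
$f{\left(O \right)} = 4$ ($f{\left(O \right)} = 6 - 2 = 4$)
$\left(10571 + k{\left(-159,f{\left(10 \right)} \right)}\right) - 29575 = \left(10571 + \left(65 - 4\right)\right) - 29575 = \left(10571 + 61\right) - 29575 = 10632 - 29575 = -18943$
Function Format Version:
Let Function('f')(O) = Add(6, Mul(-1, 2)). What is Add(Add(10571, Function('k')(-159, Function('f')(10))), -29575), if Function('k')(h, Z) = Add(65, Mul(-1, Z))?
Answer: -18943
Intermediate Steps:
Function('f')(O) = 4 (Function('f')(O) = Add(6, -2) = 4)
Add(Add(10571, Function('k')(-159, Function('f')(10))), -29575) = Add(Add(10571, Add(65, Mul(-1, 4))), -29575) = Add(Add(10571, Add(65, -4)), -29575) = Add(Add(10571, 61), -29575) = Add(10632, -29575) = -18943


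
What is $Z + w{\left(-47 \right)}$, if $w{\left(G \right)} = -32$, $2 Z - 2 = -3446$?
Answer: $-1754$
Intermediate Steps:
$Z = -1722$ ($Z = 1 + \frac{1}{2} \left(-3446\right) = 1 - 1723 = -1722$)
$Z + w{\left(-47 \right)} = -1722 - 32 = -1754$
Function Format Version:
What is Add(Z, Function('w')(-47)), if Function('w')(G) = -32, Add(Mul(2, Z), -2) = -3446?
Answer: -1754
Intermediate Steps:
Z = -1722 (Z = Add(1, Mul(Rational(1, 2), -3446)) = Add(1, -1723) = -1722)
Add(Z, Function('w')(-47)) = Add(-1722, -32) = -1754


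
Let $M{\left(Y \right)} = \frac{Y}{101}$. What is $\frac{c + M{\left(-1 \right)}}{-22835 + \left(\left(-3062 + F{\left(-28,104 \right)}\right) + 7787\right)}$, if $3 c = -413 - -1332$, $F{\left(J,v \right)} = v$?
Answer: $- \frac{46408}{2727909} \approx -0.017012$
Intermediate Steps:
$M{\left(Y \right)} = \frac{Y}{101}$ ($M{\left(Y \right)} = Y \frac{1}{101} = \frac{Y}{101}$)
$c = \frac{919}{3}$ ($c = \frac{-413 - -1332}{3} = \frac{-413 + 1332}{3} = \frac{1}{3} \cdot 919 = \frac{919}{3} \approx 306.33$)
$\frac{c + M{\left(-1 \right)}}{-22835 + \left(\left(-3062 + F{\left(-28,104 \right)}\right) + 7787\right)} = \frac{\frac{919}{3} + \frac{1}{101} \left(-1\right)}{-22835 + \left(\left(-3062 + 104\right) + 7787\right)} = \frac{\frac{919}{3} - \frac{1}{101}}{-22835 + \left(-2958 + 7787\right)} = \frac{92816}{303 \left(-22835 + 4829\right)} = \frac{92816}{303 \left(-18006\right)} = \frac{92816}{303} \left(- \frac{1}{18006}\right) = - \frac{46408}{2727909}$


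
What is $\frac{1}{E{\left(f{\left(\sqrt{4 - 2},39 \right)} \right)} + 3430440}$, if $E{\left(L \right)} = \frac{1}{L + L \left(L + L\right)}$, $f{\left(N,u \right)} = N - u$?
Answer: $\frac{30853373932567}{105840648083550472561} - \frac{155 \sqrt{2}}{105840648083550472561} \approx 2.9151 \cdot 10^{-7}$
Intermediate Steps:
$E{\left(L \right)} = \frac{1}{L + 2 L^{2}}$ ($E{\left(L \right)} = \frac{1}{L + L 2 L} = \frac{1}{L + 2 L^{2}}$)
$\frac{1}{E{\left(f{\left(\sqrt{4 - 2},39 \right)} \right)} + 3430440} = \frac{1}{\frac{1}{\left(\sqrt{4 - 2} - 39\right) \left(1 + 2 \left(\sqrt{4 - 2} - 39\right)\right)} + 3430440} = \frac{1}{\frac{1}{\left(\sqrt{2} - 39\right) \left(1 + 2 \left(\sqrt{2} - 39\right)\right)} + 3430440} = \frac{1}{\frac{1}{\left(-39 + \sqrt{2}\right) \left(1 + 2 \left(-39 + \sqrt{2}\right)\right)} + 3430440} = \frac{1}{\frac{1}{\left(-39 + \sqrt{2}\right) \left(1 - \left(78 - 2 \sqrt{2}\right)\right)} + 3430440} = \frac{1}{\frac{1}{\left(-39 + \sqrt{2}\right) \left(-77 + 2 \sqrt{2}\right)} + 3430440} = \frac{1}{\frac{1}{\left(-77 + 2 \sqrt{2}\right) \left(-39 + \sqrt{2}\right)} + 3430440} = \frac{1}{3430440 + \frac{1}{\left(-77 + 2 \sqrt{2}\right) \left(-39 + \sqrt{2}\right)}}$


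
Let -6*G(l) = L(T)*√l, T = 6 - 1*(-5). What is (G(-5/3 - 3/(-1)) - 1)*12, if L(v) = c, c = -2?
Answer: -12 + 8*√3/3 ≈ -7.3812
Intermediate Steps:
T = 11 (T = 6 + 5 = 11)
L(v) = -2
G(l) = √l/3 (G(l) = -(-1)*√l/3 = √l/3)
(G(-5/3 - 3/(-1)) - 1)*12 = (√(-5/3 - 3/(-1))/3 - 1)*12 = (√(-5*⅓ - 3*(-1))/3 - 1)*12 = (√(-5/3 + 3)/3 - 1)*12 = (√(4/3)/3 - 1)*12 = ((2*√3/3)/3 - 1)*12 = (2*√3/9 - 1)*12 = (-1 + 2*√3/9)*12 = -12 + 8*√3/3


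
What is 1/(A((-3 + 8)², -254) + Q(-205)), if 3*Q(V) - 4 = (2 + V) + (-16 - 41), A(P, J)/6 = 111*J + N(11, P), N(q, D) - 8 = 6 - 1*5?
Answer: -3/507586 ≈ -5.9103e-6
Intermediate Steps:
N(q, D) = 9 (N(q, D) = 8 + (6 - 1*5) = 8 + (6 - 5) = 8 + 1 = 9)
A(P, J) = 54 + 666*J (A(P, J) = 6*(111*J + 9) = 6*(9 + 111*J) = 54 + 666*J)
Q(V) = -17 + V/3 (Q(V) = 4/3 + ((2 + V) + (-16 - 41))/3 = 4/3 + ((2 + V) - 57)/3 = 4/3 + (-55 + V)/3 = 4/3 + (-55/3 + V/3) = -17 + V/3)
1/(A((-3 + 8)², -254) + Q(-205)) = 1/((54 + 666*(-254)) + (-17 + (⅓)*(-205))) = 1/((54 - 169164) + (-17 - 205/3)) = 1/(-169110 - 256/3) = 1/(-507586/3) = -3/507586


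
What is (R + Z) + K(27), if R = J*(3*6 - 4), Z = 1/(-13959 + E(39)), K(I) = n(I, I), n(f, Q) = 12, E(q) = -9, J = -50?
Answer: -9609985/13968 ≈ -688.00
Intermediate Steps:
K(I) = 12
Z = -1/13968 (Z = 1/(-13959 - 9) = 1/(-13968) = -1/13968 ≈ -7.1592e-5)
R = -700 (R = -50*(3*6 - 4) = -50*(18 - 4) = -50*14 = -700)
(R + Z) + K(27) = (-700 - 1/13968) + 12 = -9777601/13968 + 12 = -9609985/13968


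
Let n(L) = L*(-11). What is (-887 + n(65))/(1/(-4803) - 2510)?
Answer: 7694406/12055531 ≈ 0.63825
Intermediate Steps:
n(L) = -11*L
(-887 + n(65))/(1/(-4803) - 2510) = (-887 - 11*65)/(1/(-4803) - 2510) = (-887 - 715)/(-1/4803 - 2510) = -1602/(-12055531/4803) = -1602*(-4803/12055531) = 7694406/12055531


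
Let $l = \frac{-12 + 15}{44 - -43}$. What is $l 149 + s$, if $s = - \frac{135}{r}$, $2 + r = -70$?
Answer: $\frac{1627}{232} \approx 7.0129$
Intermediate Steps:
$r = -72$ ($r = -2 - 70 = -72$)
$s = \frac{15}{8}$ ($s = - \frac{135}{-72} = \left(-135\right) \left(- \frac{1}{72}\right) = \frac{15}{8} \approx 1.875$)
$l = \frac{1}{29}$ ($l = \frac{3}{44 + 43} = \frac{3}{87} = 3 \cdot \frac{1}{87} = \frac{1}{29} \approx 0.034483$)
$l 149 + s = \frac{1}{29} \cdot 149 + \frac{15}{8} = \frac{149}{29} + \frac{15}{8} = \frac{1627}{232}$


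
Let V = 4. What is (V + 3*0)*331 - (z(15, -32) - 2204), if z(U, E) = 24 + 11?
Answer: 3493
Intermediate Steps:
z(U, E) = 35
(V + 3*0)*331 - (z(15, -32) - 2204) = (4 + 3*0)*331 - (35 - 2204) = (4 + 0)*331 - 1*(-2169) = 4*331 + 2169 = 1324 + 2169 = 3493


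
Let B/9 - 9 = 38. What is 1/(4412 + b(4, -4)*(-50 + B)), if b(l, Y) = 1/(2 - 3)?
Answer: 1/4039 ≈ 0.00024759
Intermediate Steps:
B = 423 (B = 81 + 9*38 = 81 + 342 = 423)
b(l, Y) = -1 (b(l, Y) = 1/(-1) = -1)
1/(4412 + b(4, -4)*(-50 + B)) = 1/(4412 - (-50 + 423)) = 1/(4412 - 1*373) = 1/(4412 - 373) = 1/4039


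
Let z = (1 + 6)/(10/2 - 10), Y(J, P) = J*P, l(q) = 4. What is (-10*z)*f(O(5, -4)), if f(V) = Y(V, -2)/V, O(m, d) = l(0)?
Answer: -28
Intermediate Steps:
O(m, d) = 4
z = -7/5 (z = 7/(10*(1/2) - 10) = 7/(5 - 10) = 7/(-5) = 7*(-1/5) = -7/5 ≈ -1.4000)
f(V) = -2 (f(V) = (V*(-2))/V = (-2*V)/V = -2)
(-10*z)*f(O(5, -4)) = -10*(-7/5)*(-2) = 14*(-2) = -28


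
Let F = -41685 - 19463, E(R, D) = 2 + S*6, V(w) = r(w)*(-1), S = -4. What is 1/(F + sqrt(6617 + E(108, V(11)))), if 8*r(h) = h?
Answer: -61148/3739071309 - sqrt(6595)/3739071309 ≈ -1.6376e-5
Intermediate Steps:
r(h) = h/8
V(w) = -w/8 (V(w) = (w/8)*(-1) = -w/8)
E(R, D) = -22 (E(R, D) = 2 - 4*6 = 2 - 24 = -22)
F = -61148
1/(F + sqrt(6617 + E(108, V(11)))) = 1/(-61148 + sqrt(6617 - 22)) = 1/(-61148 + sqrt(6595))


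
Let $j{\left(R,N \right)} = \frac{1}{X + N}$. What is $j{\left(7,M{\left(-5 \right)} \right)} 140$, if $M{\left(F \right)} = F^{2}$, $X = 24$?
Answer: $\frac{20}{7} \approx 2.8571$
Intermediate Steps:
$j{\left(R,N \right)} = \frac{1}{24 + N}$
$j{\left(7,M{\left(-5 \right)} \right)} 140 = \frac{1}{24 + \left(-5\right)^{2}} \cdot 140 = \frac{1}{24 + 25} \cdot 140 = \frac{1}{49} \cdot 140 = \frac{20}{7}$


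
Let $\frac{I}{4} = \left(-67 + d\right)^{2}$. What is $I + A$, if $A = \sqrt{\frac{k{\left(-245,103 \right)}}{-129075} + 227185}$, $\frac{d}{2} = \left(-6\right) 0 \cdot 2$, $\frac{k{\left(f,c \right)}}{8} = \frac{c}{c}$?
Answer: $17956 + \frac{\sqrt{151399315665321}}{25815} \approx 18433.0$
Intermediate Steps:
$k{\left(f,c \right)} = 8$ ($k{\left(f,c \right)} = 8 \frac{c}{c} = 8 \cdot 1 = 8$)
$d = 0$ ($d = 2 \left(-6\right) 0 \cdot 2 = 2 \cdot 0 \cdot 2 = 2 \cdot 0 = 0$)
$I = 17956$ ($I = 4 \left(-67 + 0\right)^{2} = 4 \left(-67\right)^{2} = 4 \cdot 4489 = 17956$)
$A = \frac{\sqrt{151399315665321}}{25815}$ ($A = \sqrt{\frac{8}{-129075} + 227185} = \sqrt{8 \left(- \frac{1}{129075}\right) + 227185} = \sqrt{- \frac{8}{129075} + 227185} = \sqrt{\frac{29323903867}{129075}} = \frac{\sqrt{151399315665321}}{25815} \approx 476.64$)
$I + A = 17956 + \frac{\sqrt{151399315665321}}{25815}$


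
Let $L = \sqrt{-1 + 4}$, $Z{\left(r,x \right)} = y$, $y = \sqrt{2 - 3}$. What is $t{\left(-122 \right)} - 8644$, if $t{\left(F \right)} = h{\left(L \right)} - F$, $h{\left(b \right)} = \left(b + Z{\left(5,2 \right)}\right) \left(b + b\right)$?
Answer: $-8516 + 2 i \sqrt{3} \approx -8516.0 + 3.4641 i$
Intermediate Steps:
$y = i$ ($y = \sqrt{-1} = i \approx 1.0 i$)
$Z{\left(r,x \right)} = i$
$L = \sqrt{3} \approx 1.732$
$h{\left(b \right)} = 2 b \left(i + b\right)$ ($h{\left(b \right)} = \left(b + i\right) \left(b + b\right) = \left(i + b\right) 2 b = 2 b \left(i + b\right)$)
$t{\left(F \right)} = - F + 2 \sqrt{3} \left(i + \sqrt{3}\right)$ ($t{\left(F \right)} = 2 \sqrt{3} \left(i + \sqrt{3}\right) - F = - F + 2 \sqrt{3} \left(i + \sqrt{3}\right)$)
$t{\left(-122 \right)} - 8644 = \left(6 - -122 + 2 i \sqrt{3}\right) - 8644 = \left(6 + 122 + 2 i \sqrt{3}\right) - 8644 = \left(128 + 2 i \sqrt{3}\right) - 8644 = -8516 + 2 i \sqrt{3}$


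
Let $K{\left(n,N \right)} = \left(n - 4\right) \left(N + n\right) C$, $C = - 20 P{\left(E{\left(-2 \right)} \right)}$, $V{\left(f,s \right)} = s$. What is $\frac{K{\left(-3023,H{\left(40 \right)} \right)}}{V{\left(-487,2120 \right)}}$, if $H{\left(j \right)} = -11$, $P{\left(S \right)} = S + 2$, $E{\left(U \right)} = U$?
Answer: $0$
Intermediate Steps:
$P{\left(S \right)} = 2 + S$
$C = 0$ ($C = - 20 \left(2 - 2\right) = \left(-20\right) 0 = 0$)
$K{\left(n,N \right)} = 0$ ($K{\left(n,N \right)} = \left(n - 4\right) \left(N + n\right) 0 = \left(-4 + n\right) \left(N + n\right) 0 = 0$)
$\frac{K{\left(-3023,H{\left(40 \right)} \right)}}{V{\left(-487,2120 \right)}} = \frac{0}{2120} = 0 \cdot \frac{1}{2120} = 0$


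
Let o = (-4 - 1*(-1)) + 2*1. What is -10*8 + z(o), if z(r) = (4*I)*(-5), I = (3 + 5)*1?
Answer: -240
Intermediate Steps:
I = 8 (I = 8*1 = 8)
o = -1 (o = (-4 + 1) + 2 = -3 + 2 = -1)
z(r) = -160 (z(r) = (4*8)*(-5) = 32*(-5) = -160)
-10*8 + z(o) = -10*8 - 160 = -80 - 160 = -240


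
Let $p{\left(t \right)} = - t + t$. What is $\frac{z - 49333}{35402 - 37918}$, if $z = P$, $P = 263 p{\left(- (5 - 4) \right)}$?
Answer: $\frac{49333}{2516} \approx 19.608$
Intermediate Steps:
$p{\left(t \right)} = 0$
$P = 0$ ($P = 263 \cdot 0 = 0$)
$z = 0$
$\frac{z - 49333}{35402 - 37918} = \frac{0 - 49333}{35402 - 37918} = - \frac{49333}{-2516} = \left(-49333\right) \left(- \frac{1}{2516}\right) = \frac{49333}{2516}$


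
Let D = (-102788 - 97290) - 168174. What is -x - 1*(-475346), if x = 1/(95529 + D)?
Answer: 129637787159/272723 ≈ 4.7535e+5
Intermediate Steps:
D = -368252 (D = -200078 - 168174 = -368252)
x = -1/272723 (x = 1/(95529 - 368252) = 1/(-272723) = -1/272723 ≈ -3.6667e-6)
-x - 1*(-475346) = -1*(-1/272723) - 1*(-475346) = 1/272723 + 475346 = 129637787159/272723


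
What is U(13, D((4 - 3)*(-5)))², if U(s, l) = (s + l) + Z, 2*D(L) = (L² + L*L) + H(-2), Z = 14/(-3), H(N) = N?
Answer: 9409/9 ≈ 1045.4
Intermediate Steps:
Z = -14/3 (Z = 14*(-⅓) = -14/3 ≈ -4.6667)
D(L) = -1 + L² (D(L) = ((L² + L*L) - 2)/2 = ((L² + L²) - 2)/2 = (2*L² - 2)/2 = (-2 + 2*L²)/2 = -1 + L²)
U(s, l) = -14/3 + l + s (U(s, l) = (s + l) - 14/3 = (l + s) - 14/3 = -14/3 + l + s)
U(13, D((4 - 3)*(-5)))² = (-14/3 + (-1 + ((4 - 3)*(-5))²) + 13)² = (-14/3 + (-1 + (1*(-5))²) + 13)² = (-14/3 + (-1 + (-5)²) + 13)² = (-14/3 + (-1 + 25) + 13)² = (-14/3 + 24 + 13)² = (97/3)² = 9409/9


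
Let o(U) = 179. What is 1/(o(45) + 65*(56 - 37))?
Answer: 1/1414 ≈ 0.00070721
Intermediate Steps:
1/(o(45) + 65*(56 - 37)) = 1/(179 + 65*(56 - 37)) = 1/(179 + 65*19) = 1/(179 + 1235) = 1/1414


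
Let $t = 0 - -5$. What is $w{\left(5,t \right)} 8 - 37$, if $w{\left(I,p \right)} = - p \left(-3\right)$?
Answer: $83$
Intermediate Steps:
$t = 5$ ($t = 0 + 5 = 5$)
$w{\left(I,p \right)} = 3 p$
$w{\left(5,t \right)} 8 - 37 = 3 \cdot 5 \cdot 8 - 37 = 15 \cdot 8 - 37 = 120 - 37 = 83$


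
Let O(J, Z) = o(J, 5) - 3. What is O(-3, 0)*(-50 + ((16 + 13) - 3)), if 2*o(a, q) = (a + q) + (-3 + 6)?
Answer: 12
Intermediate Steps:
o(a, q) = 3/2 + a/2 + q/2 (o(a, q) = ((a + q) + (-3 + 6))/2 = ((a + q) + 3)/2 = (3 + a + q)/2 = 3/2 + a/2 + q/2)
O(J, Z) = 1 + J/2 (O(J, Z) = (3/2 + J/2 + (½)*5) - 3 = (3/2 + J/2 + 5/2) - 3 = (4 + J/2) - 3 = 1 + J/2)
O(-3, 0)*(-50 + ((16 + 13) - 3)) = (1 + (½)*(-3))*(-50 + ((16 + 13) - 3)) = (1 - 3/2)*(-50 + (29 - 3)) = -(-50 + 26)/2 = -½*(-24) = 12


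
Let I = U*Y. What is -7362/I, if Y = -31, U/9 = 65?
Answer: 818/2015 ≈ 0.40596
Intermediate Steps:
U = 585 (U = 9*65 = 585)
I = -18135 (I = 585*(-31) = -18135)
-7362/I = -7362/(-18135) = -7362*(-1/18135) = 818/2015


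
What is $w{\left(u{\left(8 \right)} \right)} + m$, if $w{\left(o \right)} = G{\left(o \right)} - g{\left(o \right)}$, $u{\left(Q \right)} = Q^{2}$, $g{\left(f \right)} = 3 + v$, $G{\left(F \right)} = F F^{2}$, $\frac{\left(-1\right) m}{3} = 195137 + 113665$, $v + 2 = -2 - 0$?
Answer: $-664261$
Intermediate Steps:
$v = -4$ ($v = -2 - 2 = -4$)
$m = -926406$ ($m = - 3 \left(195137 + 113665\right) = \left(-3\right) 308802 = -926406$)
$G{\left(F \right)} = F^{3}$
$g{\left(f \right)} = -1$ ($g{\left(f \right)} = 3 - 4 = -1$)
$w{\left(o \right)} = 1 + o^{3}$ ($w{\left(o \right)} = o^{3} - -1 = o^{3} + 1 = 1 + o^{3}$)
$w{\left(u{\left(8 \right)} \right)} + m = \left(1 + \left(8^{2}\right)^{3}\right) - 926406 = \left(1 + 64^{3}\right) - 926406 = \left(1 + 262144\right) - 926406 = 262145 - 926406 = -664261$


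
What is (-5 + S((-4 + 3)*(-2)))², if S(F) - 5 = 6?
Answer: 36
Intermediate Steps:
S(F) = 11 (S(F) = 5 + 6 = 11)
(-5 + S((-4 + 3)*(-2)))² = (-5 + 11)² = 6² = 36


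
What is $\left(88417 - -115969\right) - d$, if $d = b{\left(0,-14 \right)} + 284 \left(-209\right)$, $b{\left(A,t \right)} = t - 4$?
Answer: $263760$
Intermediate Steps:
$b{\left(A,t \right)} = -4 + t$ ($b{\left(A,t \right)} = t - 4 = -4 + t$)
$d = -59374$ ($d = \left(-4 - 14\right) + 284 \left(-209\right) = -18 - 59356 = -59374$)
$\left(88417 - -115969\right) - d = \left(88417 - -115969\right) - -59374 = \left(88417 + 115969\right) + 59374 = 204386 + 59374 = 263760$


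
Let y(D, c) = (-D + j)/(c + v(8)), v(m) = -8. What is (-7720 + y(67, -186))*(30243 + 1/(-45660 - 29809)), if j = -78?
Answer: -1708993655449405/7320493 ≈ -2.3345e+8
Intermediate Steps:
y(D, c) = (-78 - D)/(-8 + c) (y(D, c) = (-D - 78)/(c - 8) = (-78 - D)/(-8 + c))
(-7720 + y(67, -186))*(30243 + 1/(-45660 - 29809)) = (-7720 + (-78 - 1*67)/(-8 - 186))*(30243 + 1/(-45660 - 29809)) = (-7720 + (-78 - 67)/(-194))*(30243 + 1/(-75469)) = (-7720 - 1/194*(-145))*(30243 - 1/75469) = (-7720 + 145/194)*(2282408966/75469) = -1497535/194*2282408966/75469 = -1708993655449405/7320493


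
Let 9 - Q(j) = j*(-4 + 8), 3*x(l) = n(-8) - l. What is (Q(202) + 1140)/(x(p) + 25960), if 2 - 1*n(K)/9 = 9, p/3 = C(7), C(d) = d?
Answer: 341/25932 ≈ 0.013150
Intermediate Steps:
p = 21 (p = 3*7 = 21)
n(K) = -63 (n(K) = 18 - 9*9 = 18 - 81 = -63)
x(l) = -21 - l/3 (x(l) = (-63 - l)/3 = -21 - l/3)
Q(j) = 9 - 4*j (Q(j) = 9 - j*(-4 + 8) = 9 - j*4 = 9 - 4*j)
(Q(202) + 1140)/(x(p) + 25960) = ((9 - 4*202) + 1140)/((-21 - ⅓*21) + 25960) = ((9 - 808) + 1140)/((-21 - 7) + 25960) = (-799 + 1140)/(-28 + 25960) = 341/25932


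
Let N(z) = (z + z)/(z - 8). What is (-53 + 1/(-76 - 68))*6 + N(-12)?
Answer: -38021/120 ≈ -316.84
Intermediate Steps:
N(z) = 2*z/(-8 + z) (N(z) = (2*z)/(-8 + z) = 2*z/(-8 + z))
(-53 + 1/(-76 - 68))*6 + N(-12) = (-53 + 1/(-76 - 68))*6 + 2*(-12)/(-8 - 12) = (-53 + 1/(-144))*6 + 2*(-12)/(-20) = (-53 - 1/144)*6 + 2*(-12)*(-1/20) = -7633/144*6 + 6/5 = -7633/24 + 6/5 = -38021/120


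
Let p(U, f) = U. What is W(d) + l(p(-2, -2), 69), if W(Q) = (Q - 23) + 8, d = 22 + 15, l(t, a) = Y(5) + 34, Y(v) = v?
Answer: 61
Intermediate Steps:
l(t, a) = 39 (l(t, a) = 5 + 34 = 39)
d = 37
W(Q) = -15 + Q (W(Q) = (-23 + Q) + 8 = -15 + Q)
W(d) + l(p(-2, -2), 69) = (-15 + 37) + 39 = 22 + 39 = 61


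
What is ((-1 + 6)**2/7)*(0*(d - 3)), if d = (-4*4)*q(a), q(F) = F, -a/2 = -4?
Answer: 0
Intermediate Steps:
a = 8 (a = -2*(-4) = 8)
d = -128 (d = -4*4*8 = -16*8 = -128)
((-1 + 6)**2/7)*(0*(d - 3)) = ((-1 + 6)**2/7)*(0*(-128 - 3)) = (5**2*(1/7))*(0*(-131)) = (25*(1/7))*0 = (25/7)*0 = 0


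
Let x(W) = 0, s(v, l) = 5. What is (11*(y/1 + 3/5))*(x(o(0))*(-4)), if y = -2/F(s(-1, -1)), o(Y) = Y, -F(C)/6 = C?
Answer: 0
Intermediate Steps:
F(C) = -6*C
y = 1/15 (y = -2/((-6*5)) = -2/(-30) = -2*(-1/30) = 1/15 ≈ 0.066667)
(11*(y/1 + 3/5))*(x(o(0))*(-4)) = (11*((1/15)/1 + 3/5))*(0*(-4)) = (11*((1/15)*1 + 3*(⅕)))*0 = (11*(1/15 + ⅗))*0 = (11*(⅔))*0 = (22/3)*0 = 0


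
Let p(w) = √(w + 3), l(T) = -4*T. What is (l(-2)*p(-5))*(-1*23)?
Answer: -184*I*√2 ≈ -260.22*I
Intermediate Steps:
p(w) = √(3 + w)
(l(-2)*p(-5))*(-1*23) = ((-4*(-2))*√(3 - 5))*(-1*23) = (8*√(-2))*(-23) = (8*(I*√2))*(-23) = (8*I*√2)*(-23) = -184*I*√2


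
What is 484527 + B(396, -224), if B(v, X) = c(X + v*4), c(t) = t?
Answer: 485887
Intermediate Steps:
B(v, X) = X + 4*v (B(v, X) = X + v*4 = X + 4*v)
484527 + B(396, -224) = 484527 + (-224 + 4*396) = 484527 + (-224 + 1584) = 484527 + 1360 = 485887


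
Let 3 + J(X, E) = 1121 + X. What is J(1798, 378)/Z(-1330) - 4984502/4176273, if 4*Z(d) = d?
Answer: -27670717966/2777221545 ≈ -9.9635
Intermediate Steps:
J(X, E) = 1118 + X (J(X, E) = -3 + (1121 + X) = 1118 + X)
Z(d) = d/4
J(1798, 378)/Z(-1330) - 4984502/4176273 = (1118 + 1798)/(((¼)*(-1330))) - 4984502/4176273 = 2916/(-665/2) - 4984502*1/4176273 = 2916*(-2/665) - 4984502/4176273 = -5832/665 - 4984502/4176273 = -27670717966/2777221545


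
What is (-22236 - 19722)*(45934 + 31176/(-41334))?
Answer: -13276943226540/6889 ≈ -1.9273e+9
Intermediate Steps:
(-22236 - 19722)*(45934 + 31176/(-41334)) = -41958*(45934 + 31176*(-1/41334)) = -41958*(45934 - 5196/6889) = -41958*316434130/6889 = -13276943226540/6889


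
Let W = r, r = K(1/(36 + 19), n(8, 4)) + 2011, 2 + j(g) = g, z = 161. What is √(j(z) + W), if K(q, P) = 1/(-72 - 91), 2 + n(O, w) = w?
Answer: 3*√6406063/163 ≈ 46.583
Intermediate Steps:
j(g) = -2 + g
n(O, w) = -2 + w
K(q, P) = -1/163 (K(q, P) = 1/(-163) = -1/163)
r = 327792/163 (r = -1/163 + 2011 = 327792/163 ≈ 2011.0)
W = 327792/163 ≈ 2011.0
√(j(z) + W) = √((-2 + 161) + 327792/163) = √(159 + 327792/163) = √(353709/163) = 3*√6406063/163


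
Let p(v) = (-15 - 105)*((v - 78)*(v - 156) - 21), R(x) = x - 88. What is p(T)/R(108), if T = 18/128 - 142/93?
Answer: -441883122457/5904384 ≈ -74840.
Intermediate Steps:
R(x) = -88 + x
T = -8251/5952 (T = 18*(1/128) - 142*1/93 = 9/64 - 142/93 = -8251/5952 ≈ -1.3863)
p(v) = 2520 - 120*(-156 + v)*(-78 + v) (p(v) = -120*((-78 + v)*(-156 + v) - 21) = -120*((-156 + v)*(-78 + v) - 21) = -120*(-21 + (-156 + v)*(-78 + v)) = 2520 - 120*(-156 + v)*(-78 + v))
p(T)/R(108) = (-1457640 - 120*(-8251/5952)**2 + 28080*(-8251/5952))/(-88 + 108) = (-1457640 - 120*68079001/35426304 - 4826835/124)/20 = (-1457640 - 340395005/1476096 - 4826835/124)*(1/20) = -2209415612285/1476096*1/20 = -441883122457/5904384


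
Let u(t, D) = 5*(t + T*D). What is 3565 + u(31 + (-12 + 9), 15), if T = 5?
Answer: 4080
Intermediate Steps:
u(t, D) = 5*t + 25*D (u(t, D) = 5*(t + 5*D) = 5*t + 25*D)
3565 + u(31 + (-12 + 9), 15) = 3565 + (5*(31 + (-12 + 9)) + 25*15) = 3565 + (5*(31 - 3) + 375) = 3565 + (5*28 + 375) = 3565 + (140 + 375) = 3565 + 515 = 4080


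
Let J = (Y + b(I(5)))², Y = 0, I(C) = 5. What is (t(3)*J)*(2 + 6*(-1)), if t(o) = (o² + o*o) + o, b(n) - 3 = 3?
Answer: -3024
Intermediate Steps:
b(n) = 6 (b(n) = 3 + 3 = 6)
t(o) = o + 2*o² (t(o) = (o² + o²) + o = 2*o² + o = o + 2*o²)
J = 36 (J = (0 + 6)² = 6² = 36)
(t(3)*J)*(2 + 6*(-1)) = ((3*(1 + 2*3))*36)*(2 + 6*(-1)) = ((3*(1 + 6))*36)*(2 - 6) = ((3*7)*36)*(-4) = (21*36)*(-4) = 756*(-4) = -3024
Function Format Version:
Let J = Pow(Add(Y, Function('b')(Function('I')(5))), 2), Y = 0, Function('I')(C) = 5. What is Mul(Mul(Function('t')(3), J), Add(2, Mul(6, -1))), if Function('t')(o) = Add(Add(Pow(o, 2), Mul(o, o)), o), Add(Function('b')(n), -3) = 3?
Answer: -3024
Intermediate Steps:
Function('b')(n) = 6 (Function('b')(n) = Add(3, 3) = 6)
Function('t')(o) = Add(o, Mul(2, Pow(o, 2))) (Function('t')(o) = Add(Add(Pow(o, 2), Pow(o, 2)), o) = Add(Mul(2, Pow(o, 2)), o) = Add(o, Mul(2, Pow(o, 2))))
J = 36 (J = Pow(Add(0, 6), 2) = Pow(6, 2) = 36)
Mul(Mul(Function('t')(3), J), Add(2, Mul(6, -1))) = Mul(Mul(Mul(3, Add(1, Mul(2, 3))), 36), Add(2, Mul(6, -1))) = Mul(Mul(Mul(3, Add(1, 6)), 36), Add(2, -6)) = Mul(Mul(Mul(3, 7), 36), -4) = Mul(Mul(21, 36), -4) = Mul(756, -4) = -3024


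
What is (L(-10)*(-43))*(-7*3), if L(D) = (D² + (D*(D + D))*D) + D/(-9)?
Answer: -5144090/3 ≈ -1.7147e+6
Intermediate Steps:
L(D) = D² + 2*D³ - D/9 (L(D) = (D² + (D*(2*D))*D) + D*(-⅑) = (D² + (2*D²)*D) - D/9 = (D² + 2*D³) - D/9 = D² + 2*D³ - D/9)
(L(-10)*(-43))*(-7*3) = (-10*(-⅑ - 10 + 2*(-10)²)*(-43))*(-7*3) = (-10*(-⅑ - 10 + 2*100)*(-43))*(-21) = (-10*(-⅑ - 10 + 200)*(-43))*(-21) = (-10*1709/9*(-43))*(-21) = -17090/9*(-43)*(-21) = (734870/9)*(-21) = -5144090/3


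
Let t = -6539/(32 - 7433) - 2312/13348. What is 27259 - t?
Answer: 673201714618/24697137 ≈ 27258.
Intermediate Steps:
t = 17542865/24697137 (t = -6539/(-7401) - 2312*1/13348 = -6539*(-1/7401) - 578/3337 = 6539/7401 - 578/3337 = 17542865/24697137 ≈ 0.71032)
27259 - t = 27259 - 1*17542865/24697137 = 27259 - 17542865/24697137 = 673201714618/24697137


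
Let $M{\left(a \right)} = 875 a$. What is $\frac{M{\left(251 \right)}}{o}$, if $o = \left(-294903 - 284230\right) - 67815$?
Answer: $- \frac{219625}{646948} \approx -0.33948$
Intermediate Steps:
$o = -646948$ ($o = -579133 - 67815 = -646948$)
$\frac{M{\left(251 \right)}}{o} = \frac{875 \cdot 251}{-646948} = 219625 \left(- \frac{1}{646948}\right) = - \frac{219625}{646948}$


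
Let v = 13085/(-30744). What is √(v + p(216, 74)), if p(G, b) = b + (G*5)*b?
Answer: √2100261373154/5124 ≈ 282.83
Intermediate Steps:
p(G, b) = b + 5*G*b (p(G, b) = b + (5*G)*b = b + 5*G*b)
v = -13085/30744 (v = 13085*(-1/30744) = -13085/30744 ≈ -0.42561)
√(v + p(216, 74)) = √(-13085/30744 + 74*(1 + 5*216)) = √(-13085/30744 + 74*(1 + 1080)) = √(-13085/30744 + 74*1081) = √(-13085/30744 + 79994) = √(2459322451/30744) = √2100261373154/5124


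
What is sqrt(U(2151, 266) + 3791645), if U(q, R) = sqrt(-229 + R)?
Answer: sqrt(3791645 + sqrt(37)) ≈ 1947.2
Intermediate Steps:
sqrt(U(2151, 266) + 3791645) = sqrt(sqrt(-229 + 266) + 3791645) = sqrt(sqrt(37) + 3791645) = sqrt(3791645 + sqrt(37))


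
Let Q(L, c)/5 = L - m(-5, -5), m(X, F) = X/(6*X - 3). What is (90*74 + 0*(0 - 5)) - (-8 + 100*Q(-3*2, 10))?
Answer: 321544/33 ≈ 9743.8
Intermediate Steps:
m(X, F) = X/(-3 + 6*X)
Q(L, c) = -25/33 + 5*L (Q(L, c) = 5*(L - (-5)/(3*(-1 + 2*(-5)))) = 5*(L - (-5)/(3*(-1 - 10))) = 5*(L - (-5)/(3*(-11))) = 5*(L - (-5)*(-1)/(3*11)) = 5*(L - 1*5/33) = 5*(L - 5/33) = 5*(-5/33 + L) = -25/33 + 5*L)
(90*74 + 0*(0 - 5)) - (-8 + 100*Q(-3*2, 10)) = (90*74 + 0*(0 - 5)) - (-8 + 100*(-25/33 + 5*(-3*2))) = (6660 + 0*(-5)) - (-8 + 100*(-25/33 + 5*(-6))) = (6660 + 0) - (-8 + 100*(-25/33 - 30)) = 6660 - (-8 + 100*(-1015/33)) = 6660 - (-8 - 101500/33) = 6660 - 1*(-101764/33) = 6660 + 101764/33 = 321544/33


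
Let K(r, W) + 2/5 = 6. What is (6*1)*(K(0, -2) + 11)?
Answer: 498/5 ≈ 99.600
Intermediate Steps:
K(r, W) = 28/5 (K(r, W) = -2/5 + 6 = 28/5)
(6*1)*(K(0, -2) + 11) = (6*1)*(28/5 + 11) = 6*(83/5) = 498/5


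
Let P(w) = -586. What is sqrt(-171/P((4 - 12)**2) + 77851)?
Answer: sqrt(26733822202)/586 ≈ 279.02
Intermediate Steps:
sqrt(-171/P((4 - 12)**2) + 77851) = sqrt(-171/(-586) + 77851) = sqrt(-171*(-1/586) + 77851) = sqrt(171/586 + 77851) = sqrt(45620857/586) = sqrt(26733822202)/586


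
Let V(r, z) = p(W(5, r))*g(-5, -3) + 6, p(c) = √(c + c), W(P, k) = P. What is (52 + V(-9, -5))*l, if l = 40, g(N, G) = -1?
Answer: 2320 - 40*√10 ≈ 2193.5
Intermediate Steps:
p(c) = √2*√c (p(c) = √(2*c) = √2*√c)
V(r, z) = 6 - √10 (V(r, z) = (√2*√5)*(-1) + 6 = √10*(-1) + 6 = -√10 + 6 = 6 - √10)
(52 + V(-9, -5))*l = (52 + (6 - √10))*40 = (58 - √10)*40 = 2320 - 40*√10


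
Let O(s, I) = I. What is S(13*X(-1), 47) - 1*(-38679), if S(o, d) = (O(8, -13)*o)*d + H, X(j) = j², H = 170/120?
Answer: 368849/12 ≈ 30737.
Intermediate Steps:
H = 17/12 (H = 170*(1/120) = 17/12 ≈ 1.4167)
S(o, d) = 17/12 - 13*d*o (S(o, d) = (-13*o)*d + 17/12 = -13*d*o + 17/12 = 17/12 - 13*d*o)
S(13*X(-1), 47) - 1*(-38679) = (17/12 - 13*47*13*(-1)²) - 1*(-38679) = (17/12 - 13*47*13*1) + 38679 = (17/12 - 13*47*13) + 38679 = (17/12 - 7943) + 38679 = -95299/12 + 38679 = 368849/12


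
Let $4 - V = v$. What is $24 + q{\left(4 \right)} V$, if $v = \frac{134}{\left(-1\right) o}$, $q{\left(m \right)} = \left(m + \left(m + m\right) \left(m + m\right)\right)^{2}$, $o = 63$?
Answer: $\frac{1786376}{63} \approx 28355.0$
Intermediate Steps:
$q{\left(m \right)} = \left(m + 4 m^{2}\right)^{2}$ ($q{\left(m \right)} = \left(m + 2 m 2 m\right)^{2} = \left(m + 4 m^{2}\right)^{2}$)
$v = - \frac{134}{63}$ ($v = \frac{134}{\left(-1\right) 63} = \frac{134}{-63} = 134 \left(- \frac{1}{63}\right) = - \frac{134}{63} \approx -2.127$)
$V = \frac{386}{63}$ ($V = 4 - - \frac{134}{63} = 4 + \frac{134}{63} = \frac{386}{63} \approx 6.127$)
$24 + q{\left(4 \right)} V = 24 + 4^{2} \left(1 + 4 \cdot 4\right)^{2} \cdot \frac{386}{63} = 24 + 16 \left(1 + 16\right)^{2} \cdot \frac{386}{63} = 24 + 16 \cdot 17^{2} \cdot \frac{386}{63} = 24 + 16 \cdot 289 \cdot \frac{386}{63} = 24 + 4624 \cdot \frac{386}{63} = 24 + \frac{1784864}{63} = \frac{1786376}{63}$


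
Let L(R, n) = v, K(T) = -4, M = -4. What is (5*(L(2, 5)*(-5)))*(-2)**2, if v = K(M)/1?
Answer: 400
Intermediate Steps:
v = -4 (v = -4/1 = -4*1 = -4)
L(R, n) = -4
(5*(L(2, 5)*(-5)))*(-2)**2 = (5*(-4*(-5)))*(-2)**2 = (5*20)*4 = 100*4 = 400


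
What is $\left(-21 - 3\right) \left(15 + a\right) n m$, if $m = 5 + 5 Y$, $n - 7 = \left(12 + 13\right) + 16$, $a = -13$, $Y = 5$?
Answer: $-69120$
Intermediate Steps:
$n = 48$ ($n = 7 + \left(\left(12 + 13\right) + 16\right) = 7 + \left(25 + 16\right) = 7 + 41 = 48$)
$m = 30$ ($m = 5 + 5 \cdot 5 = 5 + 25 = 30$)
$\left(-21 - 3\right) \left(15 + a\right) n m = \left(-21 - 3\right) \left(15 - 13\right) 48 \cdot 30 = \left(-21 + \left(-6 + 3\right)\right) 2 \cdot 48 \cdot 30 = \left(-21 - 3\right) 2 \cdot 48 \cdot 30 = \left(-24\right) 2 \cdot 48 \cdot 30 = \left(-48\right) 48 \cdot 30 = \left(-2304\right) 30 = -69120$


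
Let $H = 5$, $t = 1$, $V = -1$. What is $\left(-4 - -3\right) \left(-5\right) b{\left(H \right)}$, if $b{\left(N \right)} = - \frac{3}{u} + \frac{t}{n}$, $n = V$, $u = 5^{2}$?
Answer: $- \frac{28}{5} \approx -5.6$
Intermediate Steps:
$u = 25$
$n = -1$
$b{\left(N \right)} = - \frac{28}{25}$ ($b{\left(N \right)} = - \frac{3}{25} + 1 \frac{1}{-1} = \left(-3\right) \frac{1}{25} + 1 \left(-1\right) = - \frac{3}{25} - 1 = - \frac{28}{25}$)
$\left(-4 - -3\right) \left(-5\right) b{\left(H \right)} = \left(-4 - -3\right) \left(-5\right) \left(- \frac{28}{25}\right) = \left(-4 + 3\right) \left(-5\right) \left(- \frac{28}{25}\right) = \left(-1\right) \left(-5\right) \left(- \frac{28}{25}\right) = 5 \left(- \frac{28}{25}\right) = - \frac{28}{5}$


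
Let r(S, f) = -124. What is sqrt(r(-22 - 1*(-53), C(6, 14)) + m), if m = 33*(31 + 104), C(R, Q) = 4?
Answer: sqrt(4331) ≈ 65.810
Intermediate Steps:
m = 4455 (m = 33*135 = 4455)
sqrt(r(-22 - 1*(-53), C(6, 14)) + m) = sqrt(-124 + 4455) = sqrt(4331)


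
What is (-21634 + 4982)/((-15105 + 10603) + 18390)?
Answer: -4163/3472 ≈ -1.1990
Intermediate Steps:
(-21634 + 4982)/((-15105 + 10603) + 18390) = -16652/(-4502 + 18390) = -16652/13888 = -16652*1/13888 = -4163/3472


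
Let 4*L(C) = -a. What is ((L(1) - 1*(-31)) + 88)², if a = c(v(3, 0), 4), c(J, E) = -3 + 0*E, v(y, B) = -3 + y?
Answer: 229441/16 ≈ 14340.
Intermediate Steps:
c(J, E) = -3 (c(J, E) = -3 + 0 = -3)
a = -3
L(C) = ¾ (L(C) = (-1*(-3))/4 = (¼)*3 = ¾)
((L(1) - 1*(-31)) + 88)² = ((¾ - 1*(-31)) + 88)² = ((¾ + 31) + 88)² = (127/4 + 88)² = (479/4)² = 229441/16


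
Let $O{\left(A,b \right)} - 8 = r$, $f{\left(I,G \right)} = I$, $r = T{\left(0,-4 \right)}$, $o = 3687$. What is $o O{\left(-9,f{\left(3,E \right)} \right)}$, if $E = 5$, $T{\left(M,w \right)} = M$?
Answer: $29496$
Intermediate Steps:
$r = 0$
$O{\left(A,b \right)} = 8$ ($O{\left(A,b \right)} = 8 + 0 = 8$)
$o O{\left(-9,f{\left(3,E \right)} \right)} = 3687 \cdot 8 = 29496$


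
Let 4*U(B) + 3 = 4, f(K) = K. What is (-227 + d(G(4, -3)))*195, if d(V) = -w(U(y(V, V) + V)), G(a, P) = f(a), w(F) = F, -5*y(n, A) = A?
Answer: -177255/4 ≈ -44314.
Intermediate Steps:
y(n, A) = -A/5
U(B) = ¼ (U(B) = -¾ + (¼)*4 = -¾ + 1 = ¼)
G(a, P) = a
d(V) = -¼ (d(V) = -1*¼ = -¼)
(-227 + d(G(4, -3)))*195 = (-227 - ¼)*195 = -909/4*195 = -177255/4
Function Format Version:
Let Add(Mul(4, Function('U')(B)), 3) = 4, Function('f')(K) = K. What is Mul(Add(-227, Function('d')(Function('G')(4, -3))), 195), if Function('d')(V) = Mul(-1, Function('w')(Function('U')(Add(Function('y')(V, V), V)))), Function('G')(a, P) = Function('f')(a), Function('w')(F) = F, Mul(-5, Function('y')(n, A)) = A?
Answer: Rational(-177255, 4) ≈ -44314.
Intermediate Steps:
Function('y')(n, A) = Mul(Rational(-1, 5), A)
Function('U')(B) = Rational(1, 4) (Function('U')(B) = Add(Rational(-3, 4), Mul(Rational(1, 4), 4)) = Add(Rational(-3, 4), 1) = Rational(1, 4))
Function('G')(a, P) = a
Function('d')(V) = Rational(-1, 4) (Function('d')(V) = Mul(-1, Rational(1, 4)) = Rational(-1, 4))
Mul(Add(-227, Function('d')(Function('G')(4, -3))), 195) = Mul(Add(-227, Rational(-1, 4)), 195) = Mul(Rational(-909, 4), 195) = Rational(-177255, 4)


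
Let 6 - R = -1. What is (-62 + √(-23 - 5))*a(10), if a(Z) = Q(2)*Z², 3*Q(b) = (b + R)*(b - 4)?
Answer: 37200 - 1200*I*√7 ≈ 37200.0 - 3174.9*I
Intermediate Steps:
R = 7 (R = 6 - 1*(-1) = 6 + 1 = 7)
Q(b) = (-4 + b)*(7 + b)/3 (Q(b) = ((b + 7)*(b - 4))/3 = ((7 + b)*(-4 + b))/3 = ((-4 + b)*(7 + b))/3 = (-4 + b)*(7 + b)/3)
a(Z) = -6*Z² (a(Z) = (-28/3 + 2 + (⅓)*2²)*Z² = (-28/3 + 2 + (⅓)*4)*Z² = (-28/3 + 2 + 4/3)*Z² = -6*Z²)
(-62 + √(-23 - 5))*a(10) = (-62 + √(-23 - 5))*(-6*10²) = (-62 + √(-28))*(-6*100) = (-62 + 2*I*√7)*(-600) = 37200 - 1200*I*√7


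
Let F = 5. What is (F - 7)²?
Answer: 4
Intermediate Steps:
(F - 7)² = (5 - 7)² = (-2)² = 4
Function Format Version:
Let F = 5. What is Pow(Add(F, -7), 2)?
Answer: 4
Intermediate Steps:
Pow(Add(F, -7), 2) = Pow(Add(5, -7), 2) = Pow(-2, 2) = 4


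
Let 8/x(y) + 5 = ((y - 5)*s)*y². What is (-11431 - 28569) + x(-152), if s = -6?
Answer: -870558519992/21763963 ≈ -40000.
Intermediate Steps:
x(y) = 8/(-5 + y²*(30 - 6*y)) (x(y) = 8/(-5 + ((y - 5)*(-6))*y²) = 8/(-5 + ((-5 + y)*(-6))*y²) = 8/(-5 + (30 - 6*y)*y²) = 8/(-5 + y²*(30 - 6*y)))
(-11431 - 28569) + x(-152) = (-11431 - 28569) - 8/(5 - 30*(-152)² + 6*(-152)³) = -40000 - 8/(5 - 30*23104 + 6*(-3511808)) = -40000 - 8/(5 - 693120 - 21070848) = -40000 - 8/(-21763963) = -40000 - 8*(-1/21763963) = -40000 + 8/21763963 = -870558519992/21763963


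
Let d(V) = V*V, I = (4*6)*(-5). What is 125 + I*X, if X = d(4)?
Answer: -1795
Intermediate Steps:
I = -120 (I = 24*(-5) = -120)
d(V) = V²
X = 16 (X = 4² = 16)
125 + I*X = 125 - 120*16 = 125 - 1920 = -1795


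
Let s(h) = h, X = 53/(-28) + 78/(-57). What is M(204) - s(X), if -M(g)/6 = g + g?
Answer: -1300601/532 ≈ -2444.7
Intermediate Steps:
X = -1735/532 (X = 53*(-1/28) + 78*(-1/57) = -53/28 - 26/19 = -1735/532 ≈ -3.2613)
M(g) = -12*g (M(g) = -6*(g + g) = -12*g)
M(204) - s(X) = -12*204 - 1*(-1735/532) = -2448 + 1735/532 = -1300601/532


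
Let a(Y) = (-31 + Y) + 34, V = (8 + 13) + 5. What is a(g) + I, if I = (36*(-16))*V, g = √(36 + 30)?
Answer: -14973 + √66 ≈ -14965.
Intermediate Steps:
g = √66 ≈ 8.1240
V = 26 (V = 21 + 5 = 26)
I = -14976 (I = (36*(-16))*26 = -576*26 = -14976)
a(Y) = 3 + Y
a(g) + I = (3 + √66) - 14976 = -14973 + √66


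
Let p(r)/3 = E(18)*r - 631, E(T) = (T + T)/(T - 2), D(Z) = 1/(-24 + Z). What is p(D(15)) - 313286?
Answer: -1260719/4 ≈ -3.1518e+5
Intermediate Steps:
E(T) = 2*T/(-2 + T) (E(T) = (2*T)/(-2 + T) = 2*T/(-2 + T))
p(r) = -1893 + 27*r/4 (p(r) = 3*((2*18/(-2 + 18))*r - 631) = 3*((2*18/16)*r - 631) = 3*((2*18*(1/16))*r - 631) = 3*(9*r/4 - 631) = 3*(-631 + 9*r/4) = -1893 + 27*r/4)
p(D(15)) - 313286 = (-1893 + 27/(4*(-24 + 15))) - 313286 = (-1893 + (27/4)/(-9)) - 313286 = (-1893 + (27/4)*(-1/9)) - 313286 = (-1893 - 3/4) - 313286 = -7575/4 - 313286 = -1260719/4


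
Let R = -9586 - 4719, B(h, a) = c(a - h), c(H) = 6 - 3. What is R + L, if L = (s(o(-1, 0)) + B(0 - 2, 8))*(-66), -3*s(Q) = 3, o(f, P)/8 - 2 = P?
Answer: -14437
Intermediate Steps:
c(H) = 3
o(f, P) = 16 + 8*P
B(h, a) = 3
s(Q) = -1 (s(Q) = -1/3*3 = -1)
R = -14305
L = -132 (L = (-1 + 3)*(-66) = 2*(-66) = -132)
R + L = -14305 - 132 = -14437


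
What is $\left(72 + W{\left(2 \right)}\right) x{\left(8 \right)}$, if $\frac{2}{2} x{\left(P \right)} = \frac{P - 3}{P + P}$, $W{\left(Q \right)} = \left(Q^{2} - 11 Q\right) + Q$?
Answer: $\frac{35}{2} \approx 17.5$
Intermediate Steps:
$W{\left(Q \right)} = Q^{2} - 10 Q$
$x{\left(P \right)} = \frac{-3 + P}{2 P}$ ($x{\left(P \right)} = \frac{P - 3}{P + P} = \frac{-3 + P}{2 P}$)
$\left(72 + W{\left(2 \right)}\right) x{\left(8 \right)} = \left(72 + 2 \left(-10 + 2\right)\right) \frac{-3 + 8}{2 \cdot 8} = \left(72 + 2 \left(-8\right)\right) \frac{1}{2} \cdot \frac{1}{8} \cdot 5 = \left(72 - 16\right) \frac{5}{16} = 56 \cdot \frac{5}{16} = \frac{35}{2}$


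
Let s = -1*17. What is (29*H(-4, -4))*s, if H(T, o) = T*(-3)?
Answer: -5916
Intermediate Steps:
H(T, o) = -3*T
s = -17
(29*H(-4, -4))*s = (29*(-3*(-4)))*(-17) = (29*12)*(-17) = 348*(-17) = -5916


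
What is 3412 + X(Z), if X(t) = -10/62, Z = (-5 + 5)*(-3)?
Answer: 105767/31 ≈ 3411.8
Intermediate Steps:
Z = 0 (Z = 0*(-3) = 0)
X(t) = -5/31 (X(t) = -10*1/62 = -5/31)
3412 + X(Z) = 3412 - 5/31 = 105767/31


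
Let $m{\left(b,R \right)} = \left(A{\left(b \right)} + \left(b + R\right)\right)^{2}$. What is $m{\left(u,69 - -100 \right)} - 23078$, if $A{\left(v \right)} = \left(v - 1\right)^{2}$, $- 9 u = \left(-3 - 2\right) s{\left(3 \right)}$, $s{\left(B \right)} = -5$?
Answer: $\frac{62329642}{6561} \approx 9500.0$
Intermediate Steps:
$u = - \frac{25}{9}$ ($u = - \frac{\left(-3 - 2\right) \left(-5\right)}{9} = - \frac{\left(-5\right) \left(-5\right)}{9} = \left(- \frac{1}{9}\right) 25 = - \frac{25}{9} \approx -2.7778$)
$A{\left(v \right)} = \left(-1 + v\right)^{2}$
$m{\left(b,R \right)} = \left(R + b + \left(-1 + b\right)^{2}\right)^{2}$ ($m{\left(b,R \right)} = \left(\left(-1 + b\right)^{2} + \left(b + R\right)\right)^{2} = \left(\left(-1 + b\right)^{2} + \left(R + b\right)\right)^{2} = \left(R + b + \left(-1 + b\right)^{2}\right)^{2}$)
$m{\left(u,69 - -100 \right)} - 23078 = \left(\left(69 - -100\right) - \frac{25}{9} + \left(-1 - \frac{25}{9}\right)^{2}\right)^{2} - 23078 = \left(\left(69 + 100\right) - \frac{25}{9} + \left(- \frac{34}{9}\right)^{2}\right)^{2} - 23078 = \left(169 - \frac{25}{9} + \frac{1156}{81}\right)^{2} - 23078 = \left(\frac{14620}{81}\right)^{2} - 23078 = \frac{213744400}{6561} - 23078 = \frac{62329642}{6561}$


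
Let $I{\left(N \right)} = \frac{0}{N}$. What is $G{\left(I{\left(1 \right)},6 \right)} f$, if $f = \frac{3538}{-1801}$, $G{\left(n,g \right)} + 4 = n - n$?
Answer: $\frac{14152}{1801} \approx 7.8579$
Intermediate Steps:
$I{\left(N \right)} = 0$
$G{\left(n,g \right)} = -4$ ($G{\left(n,g \right)} = -4 + \left(n - n\right) = -4 + 0 = -4$)
$f = - \frac{3538}{1801}$ ($f = 3538 \left(- \frac{1}{1801}\right) = - \frac{3538}{1801} \approx -1.9645$)
$G{\left(I{\left(1 \right)},6 \right)} f = \left(-4\right) \left(- \frac{3538}{1801}\right) = \frac{14152}{1801}$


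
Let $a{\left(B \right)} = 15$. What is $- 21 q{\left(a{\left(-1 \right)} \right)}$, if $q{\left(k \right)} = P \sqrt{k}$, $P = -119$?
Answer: $2499 \sqrt{15} \approx 9678.6$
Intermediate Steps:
$q{\left(k \right)} = - 119 \sqrt{k}$
$- 21 q{\left(a{\left(-1 \right)} \right)} = - 21 \left(- 119 \sqrt{15}\right) = 2499 \sqrt{15}$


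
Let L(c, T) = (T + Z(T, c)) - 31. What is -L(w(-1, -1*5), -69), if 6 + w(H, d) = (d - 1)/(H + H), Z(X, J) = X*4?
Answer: 376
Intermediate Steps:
Z(X, J) = 4*X
w(H, d) = -6 + (-1 + d)/(2*H) (w(H, d) = -6 + (d - 1)/(H + H) = -6 + (-1 + d)/((2*H)) = -6 + (-1 + d)*(1/(2*H)) = -6 + (-1 + d)/(2*H))
L(c, T) = -31 + 5*T (L(c, T) = (T + 4*T) - 31 = 5*T - 31 = -31 + 5*T)
-L(w(-1, -1*5), -69) = -(-31 + 5*(-69)) = -(-31 - 345) = -1*(-376) = 376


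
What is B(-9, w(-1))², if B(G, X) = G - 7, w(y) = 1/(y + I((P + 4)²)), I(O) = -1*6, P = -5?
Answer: 256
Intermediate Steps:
I(O) = -6
w(y) = 1/(-6 + y) (w(y) = 1/(y - 6) = 1/(-6 + y))
B(G, X) = -7 + G
B(-9, w(-1))² = (-7 - 9)² = (-16)² = 256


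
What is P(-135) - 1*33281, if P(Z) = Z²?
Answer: -15056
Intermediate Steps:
P(-135) - 1*33281 = (-135)² - 1*33281 = 18225 - 33281 = -15056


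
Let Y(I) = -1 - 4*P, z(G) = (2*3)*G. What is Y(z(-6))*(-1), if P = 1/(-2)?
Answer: -1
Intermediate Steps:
P = -½ ≈ -0.50000
z(G) = 6*G
Y(I) = 1 (Y(I) = -1 - 4*(-½) = -1 + 2 = 1)
Y(z(-6))*(-1) = 1*(-1) = -1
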